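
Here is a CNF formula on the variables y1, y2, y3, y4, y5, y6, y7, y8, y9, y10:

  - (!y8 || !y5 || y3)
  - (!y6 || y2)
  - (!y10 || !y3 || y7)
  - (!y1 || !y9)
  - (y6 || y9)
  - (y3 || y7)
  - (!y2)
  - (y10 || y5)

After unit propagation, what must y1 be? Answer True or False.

False

(!y2) stands alone — y2 = False.
(!y6 || y2): since y2 = False, the clause reduces to (!y6). y6 = False.
(y9 || y6) with y6 = False leaves only y9, so y9 = True.
In (!y9 || !y1), !y9 is now false; !y1 must hold, so y1 = False.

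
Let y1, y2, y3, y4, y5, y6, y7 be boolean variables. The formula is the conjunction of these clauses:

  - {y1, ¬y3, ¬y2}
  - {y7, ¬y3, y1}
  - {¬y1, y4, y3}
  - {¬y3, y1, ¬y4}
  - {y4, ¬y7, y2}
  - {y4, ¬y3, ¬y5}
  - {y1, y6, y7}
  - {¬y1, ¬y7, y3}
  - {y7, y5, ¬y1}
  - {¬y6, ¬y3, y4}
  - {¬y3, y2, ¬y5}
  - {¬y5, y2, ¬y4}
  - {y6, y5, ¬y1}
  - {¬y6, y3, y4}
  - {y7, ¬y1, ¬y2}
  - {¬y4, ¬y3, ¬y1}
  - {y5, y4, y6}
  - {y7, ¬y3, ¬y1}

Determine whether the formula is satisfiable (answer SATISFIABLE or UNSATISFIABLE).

Try y1 = False.
For the remaining variables, y2 = False, y3 = False, y4 = True, y5 = False, y6 = True, y7 = False works.
So y1=False  y2=False  y3=False  y4=True  y5=False  y6=True  y7=False is a satisfying assignment.

SATISFIABLE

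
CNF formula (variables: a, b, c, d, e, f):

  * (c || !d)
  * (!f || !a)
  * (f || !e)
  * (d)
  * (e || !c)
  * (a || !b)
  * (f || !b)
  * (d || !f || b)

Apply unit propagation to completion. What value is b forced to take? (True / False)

False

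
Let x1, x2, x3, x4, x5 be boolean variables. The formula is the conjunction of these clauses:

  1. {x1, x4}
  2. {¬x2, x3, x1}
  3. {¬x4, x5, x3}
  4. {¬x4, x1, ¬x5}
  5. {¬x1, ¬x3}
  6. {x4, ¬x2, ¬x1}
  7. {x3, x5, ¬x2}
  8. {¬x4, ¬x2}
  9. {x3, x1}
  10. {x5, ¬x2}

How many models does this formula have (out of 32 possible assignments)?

Satisfying assignments:
  x1=F x2=F x3=T x4=T x5=F
  x1=T x2=F x3=F x4=F x5=F
  x1=T x2=F x3=F x4=F x5=T
  x1=T x2=F x3=F x4=T x5=T
That's 4 in total.

4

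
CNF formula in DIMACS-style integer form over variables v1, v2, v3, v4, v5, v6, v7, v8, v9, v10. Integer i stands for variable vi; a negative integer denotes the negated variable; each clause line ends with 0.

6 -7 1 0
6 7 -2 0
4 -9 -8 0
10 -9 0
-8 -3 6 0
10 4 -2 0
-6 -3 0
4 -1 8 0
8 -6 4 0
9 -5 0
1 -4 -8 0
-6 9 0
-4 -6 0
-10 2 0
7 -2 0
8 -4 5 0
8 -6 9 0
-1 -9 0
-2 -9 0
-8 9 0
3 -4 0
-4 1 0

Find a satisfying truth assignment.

v1=0, v2=0, v3=0, v4=0, v5=0, v6=0, v7=0, v8=0, v9=0, v10=0

Check each clause:
  1. (v1 \/ ~v7 \/ v6) — ~v7 is true.
  2. (~v2 \/ v7 \/ v6) — ~v2 is true.
  3. (~v8 \/ ~v9 \/ v4) — ~v8 is true.
  4. (~v9 \/ v10) — ~v9 is true.
  5. (~v8 \/ ~v3 \/ v6) — ~v8 is true.
  6. (~v2 \/ v10 \/ v4) — ~v2 is true.
  7. (~v6 \/ ~v3) — ~v6 is true.
  8. (~v1 \/ v4 \/ v8) — ~v1 is true.
  9. (~v6 \/ v8 \/ v4) — ~v6 is true.
  10. (~v5 \/ v9) — ~v5 is true.
  11. (v1 \/ ~v8 \/ ~v4) — ~v8 is true.
  12. (~v6 \/ v9) — ~v6 is true.
  13. (~v4 \/ ~v6) — ~v6 is true.
  14. (~v10 \/ v2) — ~v10 is true.
  15. (~v2 \/ v7) — ~v2 is true.
  16. (~v4 \/ v8 \/ v5) — ~v4 is true.
  17. (~v6 \/ v9 \/ v8) — ~v6 is true.
  18. (~v1 \/ ~v9) — ~v1 is true.
  19. (~v9 \/ ~v2) — ~v2 is true.
  20. (v9 \/ ~v8) — ~v8 is true.
  21. (v3 \/ ~v4) — ~v4 is true.
  22. (v1 \/ ~v4) — ~v4 is true.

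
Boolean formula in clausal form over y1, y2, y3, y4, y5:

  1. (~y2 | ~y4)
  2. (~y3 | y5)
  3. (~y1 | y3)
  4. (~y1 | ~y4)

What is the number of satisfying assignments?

11

Case analysis on y1 and y3:
  y1=T, y3=T: remaining (y2,y4,y5) ∈ {(F,F,T); (T,F,T)} — 2.
  y1=T, y3=F: a clause becomes empty — 0.
  y1=F, y3=T: remaining (y2,y4,y5) ∈ {(F,F,T); (F,T,T); (T,F,T)} — 3.
  y1=F, y3=F: y5 free; 3 ways for (y2,y4) × 2^1 = 6.
Total: 2 + 0 + 3 + 6 = 11.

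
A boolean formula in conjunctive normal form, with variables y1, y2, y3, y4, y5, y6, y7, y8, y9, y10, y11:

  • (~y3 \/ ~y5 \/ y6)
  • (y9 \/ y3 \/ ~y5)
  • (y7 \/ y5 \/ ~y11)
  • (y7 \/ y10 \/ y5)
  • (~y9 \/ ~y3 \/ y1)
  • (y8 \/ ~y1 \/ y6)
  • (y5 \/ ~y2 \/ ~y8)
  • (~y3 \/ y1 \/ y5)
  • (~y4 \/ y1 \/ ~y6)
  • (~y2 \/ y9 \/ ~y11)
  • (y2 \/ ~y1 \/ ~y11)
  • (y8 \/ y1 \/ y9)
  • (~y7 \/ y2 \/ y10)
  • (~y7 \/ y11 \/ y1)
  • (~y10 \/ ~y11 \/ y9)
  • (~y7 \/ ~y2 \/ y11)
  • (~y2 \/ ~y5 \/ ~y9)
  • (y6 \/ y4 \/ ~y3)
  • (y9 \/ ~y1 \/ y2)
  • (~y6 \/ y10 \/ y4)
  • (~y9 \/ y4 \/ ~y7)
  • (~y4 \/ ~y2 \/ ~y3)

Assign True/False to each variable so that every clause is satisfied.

y1 = True, y2 = False, y3 = True, y4 = False, y5 = True, y6 = True, y7 = False, y8 = False, y9 = True, y10 = True, y11 = False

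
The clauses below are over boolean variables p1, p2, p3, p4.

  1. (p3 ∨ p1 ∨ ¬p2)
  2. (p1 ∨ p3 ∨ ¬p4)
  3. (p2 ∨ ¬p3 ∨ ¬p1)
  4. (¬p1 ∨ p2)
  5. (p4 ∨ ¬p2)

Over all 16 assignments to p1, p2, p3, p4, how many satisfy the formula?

6

The models are:
  p1=F p2=F p3=F p4=F
  p1=F p2=F p3=T p4=F
  p1=F p2=F p3=T p4=T
  p1=F p2=T p3=T p4=T
  p1=T p2=T p3=F p4=T
  p1=T p2=T p3=T p4=T
Count: 6.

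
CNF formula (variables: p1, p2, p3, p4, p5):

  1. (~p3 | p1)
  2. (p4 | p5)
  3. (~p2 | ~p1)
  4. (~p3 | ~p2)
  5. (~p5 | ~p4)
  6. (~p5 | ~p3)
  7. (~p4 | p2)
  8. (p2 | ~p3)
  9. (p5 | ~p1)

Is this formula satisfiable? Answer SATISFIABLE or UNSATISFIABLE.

SATISFIABLE

p3 occurs only negated in the remaining clauses — set p3 = False.
Branch on p1: take p1 = True.
  then p2 is forced to False.
  then p4 is forced to False.
  then p5 is forced to True.
Every clause has at least one true literal under this assignment.
So p1=1, p2=0, p3=0, p4=0, p5=1 is a satisfying assignment.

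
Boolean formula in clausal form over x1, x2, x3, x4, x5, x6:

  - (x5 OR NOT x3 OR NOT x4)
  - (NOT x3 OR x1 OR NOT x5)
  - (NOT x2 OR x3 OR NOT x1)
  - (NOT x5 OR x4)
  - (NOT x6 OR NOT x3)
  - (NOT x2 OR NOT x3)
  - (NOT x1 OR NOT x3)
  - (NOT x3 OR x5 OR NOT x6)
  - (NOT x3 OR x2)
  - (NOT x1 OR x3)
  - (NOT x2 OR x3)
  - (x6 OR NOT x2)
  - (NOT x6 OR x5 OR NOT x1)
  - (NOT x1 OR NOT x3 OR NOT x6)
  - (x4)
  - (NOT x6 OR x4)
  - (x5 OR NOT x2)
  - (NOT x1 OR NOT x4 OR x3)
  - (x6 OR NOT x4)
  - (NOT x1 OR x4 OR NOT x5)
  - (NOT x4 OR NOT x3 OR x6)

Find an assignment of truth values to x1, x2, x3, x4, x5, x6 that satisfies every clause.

x1=0, x2=0, x3=0, x4=1, x5=1, x6=1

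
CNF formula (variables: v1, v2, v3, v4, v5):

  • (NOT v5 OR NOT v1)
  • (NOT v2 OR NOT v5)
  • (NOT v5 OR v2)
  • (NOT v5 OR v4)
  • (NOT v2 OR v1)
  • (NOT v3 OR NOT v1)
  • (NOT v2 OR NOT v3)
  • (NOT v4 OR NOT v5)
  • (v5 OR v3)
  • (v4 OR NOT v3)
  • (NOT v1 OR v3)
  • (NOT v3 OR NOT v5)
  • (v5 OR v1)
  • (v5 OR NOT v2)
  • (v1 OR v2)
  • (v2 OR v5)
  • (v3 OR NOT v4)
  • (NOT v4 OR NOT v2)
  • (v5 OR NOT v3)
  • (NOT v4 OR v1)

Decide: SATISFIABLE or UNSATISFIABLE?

UNSATISFIABLE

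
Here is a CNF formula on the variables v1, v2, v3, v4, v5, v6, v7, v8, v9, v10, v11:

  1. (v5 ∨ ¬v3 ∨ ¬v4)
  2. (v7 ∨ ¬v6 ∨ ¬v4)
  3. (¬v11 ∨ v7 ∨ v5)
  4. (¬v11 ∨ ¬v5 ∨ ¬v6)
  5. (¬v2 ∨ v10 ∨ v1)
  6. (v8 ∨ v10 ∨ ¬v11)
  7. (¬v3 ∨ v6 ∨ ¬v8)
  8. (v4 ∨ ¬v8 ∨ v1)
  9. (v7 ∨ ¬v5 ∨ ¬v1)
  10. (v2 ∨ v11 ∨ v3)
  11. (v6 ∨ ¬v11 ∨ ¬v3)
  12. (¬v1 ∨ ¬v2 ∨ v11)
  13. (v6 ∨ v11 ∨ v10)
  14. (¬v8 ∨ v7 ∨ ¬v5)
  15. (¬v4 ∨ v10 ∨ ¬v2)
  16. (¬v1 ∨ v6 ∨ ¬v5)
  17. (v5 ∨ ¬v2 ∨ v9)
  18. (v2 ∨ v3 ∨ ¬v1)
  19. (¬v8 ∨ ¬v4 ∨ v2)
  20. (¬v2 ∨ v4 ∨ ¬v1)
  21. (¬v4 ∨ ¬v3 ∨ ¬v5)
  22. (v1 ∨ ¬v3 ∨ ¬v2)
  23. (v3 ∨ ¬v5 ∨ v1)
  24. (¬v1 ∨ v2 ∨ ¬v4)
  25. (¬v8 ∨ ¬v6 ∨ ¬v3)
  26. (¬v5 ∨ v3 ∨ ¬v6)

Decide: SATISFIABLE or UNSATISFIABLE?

v7 occurs only positively in the remaining clauses — set v7 = True.
Pure literal: v9 appears only positively; assign v9 = True.
Branch on v1: take v1 = False.
Try v2 = True.
  then v10 is forced to True.
  then v3 is forced to False.
  then v5 is forced to False.
Set v4 = True and propagate.
v6, v8, v11 are now unconstrained; take v6 = True, v8 = False, v11 = True.
Every clause has at least one true literal under this assignment.
So v1=False, v2=True, v3=False, v4=True, v5=False, v6=True, v7=True, v8=False, v9=True, v10=True, v11=True is a satisfying assignment.

SATISFIABLE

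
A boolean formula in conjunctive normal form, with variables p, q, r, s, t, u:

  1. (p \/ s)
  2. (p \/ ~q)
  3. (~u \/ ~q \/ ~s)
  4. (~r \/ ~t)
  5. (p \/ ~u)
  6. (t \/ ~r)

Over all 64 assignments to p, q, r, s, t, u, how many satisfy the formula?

Case analysis on p and q:
  p=T, q=T: t free; 3 ways for (r,s,u) × 2^1 = 6.
  p=T, q=F: forces r=F; s, t, u free → 2^3 = 8.
  p=F, q=T: a clause becomes empty — 0.
  p=F, q=F: remaining (r,s,t,u) ∈ {(F,T,F,F); (F,T,T,F)} — 2.
Total: 6 + 8 + 0 + 2 = 16.

16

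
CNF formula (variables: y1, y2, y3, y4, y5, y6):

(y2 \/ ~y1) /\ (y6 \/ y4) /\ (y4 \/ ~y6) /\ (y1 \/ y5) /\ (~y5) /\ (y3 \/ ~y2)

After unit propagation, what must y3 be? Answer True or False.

True

Unit clause (~y5) sets y5 = False.
In (y1 \/ y5), y5 is now false; y1 must hold, so y1 = True.
From (~y1 \/ y2) and y1 = True: y2 = True.
(y3 \/ ~y2) with y2 = True leaves only y3, so y3 = True.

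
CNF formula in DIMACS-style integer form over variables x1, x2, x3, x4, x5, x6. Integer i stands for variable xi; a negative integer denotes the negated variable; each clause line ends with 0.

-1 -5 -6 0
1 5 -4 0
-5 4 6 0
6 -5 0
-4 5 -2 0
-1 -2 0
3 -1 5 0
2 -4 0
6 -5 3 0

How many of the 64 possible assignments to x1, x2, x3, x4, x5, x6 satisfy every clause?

16

Split on x5, then x1.
  x5=1, x1=1: a clause becomes empty — 0.
  x5=1, x1=0: x3 free; 3 ways for (x2,x4,x6) × 2^1 = 6.
  x5=0, x1=1: remaining (x2,x3,x4,x6) ∈ {(0,1,0,0); (0,1,0,1)} — 2.
  x5=0, x1=0: forces x4=0; x2, x3, x6 free → 2^3 = 8.
Total: 0 + 6 + 2 + 8 = 16.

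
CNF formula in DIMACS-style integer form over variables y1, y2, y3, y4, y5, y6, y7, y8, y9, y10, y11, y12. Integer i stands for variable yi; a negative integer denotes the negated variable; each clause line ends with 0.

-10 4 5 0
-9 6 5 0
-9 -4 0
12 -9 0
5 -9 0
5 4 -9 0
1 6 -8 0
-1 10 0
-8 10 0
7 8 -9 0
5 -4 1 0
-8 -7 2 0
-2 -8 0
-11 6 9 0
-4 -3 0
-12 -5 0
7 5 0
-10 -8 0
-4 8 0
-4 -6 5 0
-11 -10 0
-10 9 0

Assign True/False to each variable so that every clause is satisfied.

y1=F, y2=T, y3=F, y4=F, y5=T, y6=T, y7=T, y8=F, y9=F, y10=F, y11=T, y12=F

y3 occurs only negated in the remaining clauses — set y3 = False.
Try y1 = False.
For the remaining variables, y2 = True, y4 = False, y5 = True, y6 = True, y7 = True, y8 = False, y9 = False, y10 = False, y11 = True, y12 = False works.
Every clause has at least one true literal under this assignment.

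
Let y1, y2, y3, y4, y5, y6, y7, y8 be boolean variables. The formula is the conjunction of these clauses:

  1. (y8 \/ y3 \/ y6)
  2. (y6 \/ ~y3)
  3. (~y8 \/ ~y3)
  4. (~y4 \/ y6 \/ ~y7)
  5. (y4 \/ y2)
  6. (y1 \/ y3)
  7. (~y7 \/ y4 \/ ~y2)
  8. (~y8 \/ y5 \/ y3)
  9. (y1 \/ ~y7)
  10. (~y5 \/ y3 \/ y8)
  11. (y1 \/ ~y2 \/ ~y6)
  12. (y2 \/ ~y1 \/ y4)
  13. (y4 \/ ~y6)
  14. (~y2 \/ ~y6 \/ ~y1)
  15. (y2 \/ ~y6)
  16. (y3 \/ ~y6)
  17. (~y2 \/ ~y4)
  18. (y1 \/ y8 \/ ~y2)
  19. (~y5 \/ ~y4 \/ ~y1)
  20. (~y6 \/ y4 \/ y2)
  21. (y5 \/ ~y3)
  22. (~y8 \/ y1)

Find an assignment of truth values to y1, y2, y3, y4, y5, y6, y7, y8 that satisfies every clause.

y1=1, y2=1, y3=0, y4=0, y5=1, y6=0, y7=0, y8=1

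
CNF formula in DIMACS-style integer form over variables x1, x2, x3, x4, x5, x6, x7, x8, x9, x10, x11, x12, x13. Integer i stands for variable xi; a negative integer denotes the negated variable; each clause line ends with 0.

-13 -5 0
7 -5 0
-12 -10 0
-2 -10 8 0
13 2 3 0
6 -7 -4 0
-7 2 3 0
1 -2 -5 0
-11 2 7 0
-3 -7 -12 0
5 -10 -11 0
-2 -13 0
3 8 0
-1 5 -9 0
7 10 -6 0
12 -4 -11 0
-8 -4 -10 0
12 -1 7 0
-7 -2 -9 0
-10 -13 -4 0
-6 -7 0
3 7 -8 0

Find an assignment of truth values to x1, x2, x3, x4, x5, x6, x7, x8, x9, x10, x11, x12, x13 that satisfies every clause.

x1=False, x2=False, x3=True, x4=False, x5=False, x6=False, x7=False, x8=False, x9=True, x10=False, x11=False, x12=False, x13=False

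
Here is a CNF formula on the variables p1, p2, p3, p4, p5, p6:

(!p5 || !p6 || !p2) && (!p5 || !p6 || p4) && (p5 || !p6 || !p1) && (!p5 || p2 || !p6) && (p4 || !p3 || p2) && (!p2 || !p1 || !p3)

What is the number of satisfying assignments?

31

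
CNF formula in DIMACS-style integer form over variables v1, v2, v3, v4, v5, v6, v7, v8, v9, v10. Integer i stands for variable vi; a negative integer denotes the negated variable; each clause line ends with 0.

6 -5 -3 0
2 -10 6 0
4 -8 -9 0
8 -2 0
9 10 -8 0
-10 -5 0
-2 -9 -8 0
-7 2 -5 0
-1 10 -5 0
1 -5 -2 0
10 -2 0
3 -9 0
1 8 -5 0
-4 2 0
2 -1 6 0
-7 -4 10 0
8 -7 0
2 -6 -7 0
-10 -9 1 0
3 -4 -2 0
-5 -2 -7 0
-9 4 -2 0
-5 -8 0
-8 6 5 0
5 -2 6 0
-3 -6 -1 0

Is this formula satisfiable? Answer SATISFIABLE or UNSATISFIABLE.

SATISFIABLE

Pure literal: v7 appears only negated; assign v7 = False.
Branch on v1: take v1 = False.
Try v2 = False.
  then v4 is forced to False.
Try v3 = True.
The remaining clauses are satisfied by v5 = False, v6 = True, v8 = True, v9 = False, v10 = True.
Every clause has at least one true literal under this assignment.
So v1=0  v2=0  v3=1  v4=0  v5=0  v6=1  v7=0  v8=1  v9=0  v10=1 is a satisfying assignment.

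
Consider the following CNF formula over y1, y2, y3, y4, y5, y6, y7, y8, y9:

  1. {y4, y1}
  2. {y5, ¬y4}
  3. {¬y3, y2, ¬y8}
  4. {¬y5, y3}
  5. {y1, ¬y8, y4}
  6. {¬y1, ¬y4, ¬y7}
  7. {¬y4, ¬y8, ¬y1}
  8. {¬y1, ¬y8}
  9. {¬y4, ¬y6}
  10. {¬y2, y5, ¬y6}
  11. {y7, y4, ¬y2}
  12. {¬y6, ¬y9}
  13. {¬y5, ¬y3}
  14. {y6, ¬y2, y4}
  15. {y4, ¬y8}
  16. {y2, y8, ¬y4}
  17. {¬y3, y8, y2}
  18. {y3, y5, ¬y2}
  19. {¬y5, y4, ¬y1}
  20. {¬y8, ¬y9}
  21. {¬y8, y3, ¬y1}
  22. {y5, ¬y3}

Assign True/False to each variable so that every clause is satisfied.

Try y1 = True.
  then y8 is forced to False.
The remaining clauses are satisfied by y2 = False, y3 = False, y4 = False, y5 = False, y6 = False, y7 = True, y9 = True.
Every clause has at least one true literal under this assignment.

y1=T, y2=F, y3=F, y4=F, y5=F, y6=F, y7=T, y8=F, y9=T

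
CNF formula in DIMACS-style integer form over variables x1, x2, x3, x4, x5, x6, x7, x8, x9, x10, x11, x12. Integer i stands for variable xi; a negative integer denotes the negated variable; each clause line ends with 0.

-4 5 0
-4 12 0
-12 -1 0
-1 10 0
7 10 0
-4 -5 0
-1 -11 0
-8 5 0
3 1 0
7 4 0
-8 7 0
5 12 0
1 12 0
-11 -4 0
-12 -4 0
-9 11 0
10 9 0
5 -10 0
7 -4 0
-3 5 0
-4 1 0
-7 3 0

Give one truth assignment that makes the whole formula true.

x1 = False, x2 = True, x3 = True, x4 = False, x5 = True, x6 = False, x7 = True, x8 = False, x9 = False, x10 = True, x11 = False, x12 = True

Pure literal: x8 appears only negated; assign x8 = False.
Set x1 = False and propagate.
  then x3 is forced to True.
  then x12 is forced to True.
  then x4 is forced to False.
  then x7 is forced to True.
  then x5 is forced to True.
Branch on x9: take x9 = False.
  then x10 is forced to True.
x2, x6, x11 are now unconstrained; take x2 = True, x6 = False, x11 = False.
Every clause has at least one true literal under this assignment.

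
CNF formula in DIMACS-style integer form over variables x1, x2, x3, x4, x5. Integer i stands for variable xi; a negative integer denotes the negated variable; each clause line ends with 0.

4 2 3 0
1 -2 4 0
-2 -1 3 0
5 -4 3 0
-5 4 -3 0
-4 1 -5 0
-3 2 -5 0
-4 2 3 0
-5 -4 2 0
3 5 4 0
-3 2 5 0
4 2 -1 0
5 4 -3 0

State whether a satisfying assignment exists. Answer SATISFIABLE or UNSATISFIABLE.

Branch on x1: take x1 = True.
For the remaining variables, x2 = True, x3 = True, x4 = True, x5 = True works.
So x1=True  x2=True  x3=True  x4=True  x5=True is a satisfying assignment.

SATISFIABLE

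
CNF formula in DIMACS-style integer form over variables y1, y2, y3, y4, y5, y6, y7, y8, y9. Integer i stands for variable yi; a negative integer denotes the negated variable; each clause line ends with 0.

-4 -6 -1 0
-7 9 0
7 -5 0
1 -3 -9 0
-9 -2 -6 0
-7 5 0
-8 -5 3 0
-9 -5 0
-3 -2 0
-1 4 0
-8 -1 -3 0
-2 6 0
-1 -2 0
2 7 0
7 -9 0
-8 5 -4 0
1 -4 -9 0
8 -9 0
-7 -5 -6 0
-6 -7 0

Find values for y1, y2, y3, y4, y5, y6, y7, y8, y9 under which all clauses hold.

Branch on y1: take y1 = False.
Set y2 = True and propagate.
  then y3 is forced to False.
  then y6 is forced to True.
  then y9 is forced to False.
  then y7 is forced to False.
  then y5 is forced to False.
Set y4 = False and propagate.
y8 is now unconstrained; take y8 = False.

y1=F, y2=T, y3=F, y4=F, y5=F, y6=T, y7=F, y8=F, y9=F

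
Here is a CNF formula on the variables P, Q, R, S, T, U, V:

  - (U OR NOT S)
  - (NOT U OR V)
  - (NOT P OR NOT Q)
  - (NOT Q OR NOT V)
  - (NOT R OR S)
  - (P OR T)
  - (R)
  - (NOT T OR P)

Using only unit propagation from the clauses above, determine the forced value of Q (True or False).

Unit clause (R) sets R = True.
From (S OR NOT R) and R = True: S = True.
(NOT S OR U): since S = True, the clause reduces to (U). U = True.
(V OR NOT U): since U = True, the clause reduces to (V). V = True.
(NOT Q OR NOT V) with V = True leaves only NOT Q, so Q = False.

False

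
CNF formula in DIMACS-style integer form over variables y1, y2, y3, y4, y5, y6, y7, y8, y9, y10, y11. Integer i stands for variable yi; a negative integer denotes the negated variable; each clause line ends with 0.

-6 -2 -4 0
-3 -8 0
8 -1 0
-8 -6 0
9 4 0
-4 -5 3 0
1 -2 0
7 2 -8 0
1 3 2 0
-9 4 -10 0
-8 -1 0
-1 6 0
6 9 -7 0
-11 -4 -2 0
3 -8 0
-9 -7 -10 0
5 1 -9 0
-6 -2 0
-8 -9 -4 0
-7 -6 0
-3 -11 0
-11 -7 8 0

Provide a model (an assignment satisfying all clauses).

y1 = F  y2 = F  y3 = T  y4 = T  y5 = T  y6 = F  y7 = T  y8 = F  y9 = T  y10 = F  y11 = F

Check each clause:
  1. (~y2 \/ ~y6 \/ ~y4) — ~y6 is true.
  2. (~y3 \/ ~y8) — ~y8 is true.
  3. (y8 \/ ~y1) — ~y1 is true.
  4. (~y6 \/ ~y8) — ~y8 is true.
  5. (y9 \/ y4) — y9 is true.
  6. (~y4 \/ y3 \/ ~y5) — y3 is true.
  7. (y1 \/ ~y2) — ~y2 is true.
  8. (~y8 \/ y7 \/ y2) — ~y8 is true.
  9. (y2 \/ y3 \/ y1) — y3 is true.
  10. (~y9 \/ ~y10 \/ y4) — y4 is true.
  11. (~y8 \/ ~y1) — ~y8 is true.
  12. (y6 \/ ~y1) — ~y1 is true.
  13. (y9 \/ y6 \/ ~y7) — y9 is true.
  14. (~y2 \/ ~y11 \/ ~y4) — ~y11 is true.
  15. (y3 \/ ~y8) — ~y8 is true.
  16. (~y7 \/ ~y9 \/ ~y10) — ~y10 is true.
  17. (y5 \/ y1 \/ ~y9) — y5 is true.
  18. (~y2 \/ ~y6) — ~y6 is true.
  19. (~y8 \/ ~y4 \/ ~y9) — ~y8 is true.
  20. (~y7 \/ ~y6) — ~y6 is true.
  21. (~y3 \/ ~y11) — ~y11 is true.
  22. (~y11 \/ y8 \/ ~y7) — ~y11 is true.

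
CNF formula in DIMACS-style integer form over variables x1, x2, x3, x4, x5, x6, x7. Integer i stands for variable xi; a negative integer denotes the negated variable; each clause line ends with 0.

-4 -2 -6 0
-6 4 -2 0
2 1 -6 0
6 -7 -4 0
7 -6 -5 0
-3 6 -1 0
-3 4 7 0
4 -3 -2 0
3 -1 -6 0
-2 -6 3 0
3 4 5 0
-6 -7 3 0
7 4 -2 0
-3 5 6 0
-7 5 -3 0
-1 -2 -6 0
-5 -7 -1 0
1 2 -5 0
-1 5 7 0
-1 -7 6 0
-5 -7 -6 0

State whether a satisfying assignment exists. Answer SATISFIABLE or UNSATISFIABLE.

SATISFIABLE

Set x1 = False and propagate.
Set x2 = False and propagate.
  then x6 is forced to False.
  then x5 is forced to False.
  then x3 is forced to False.
  then x4 is forced to True.
  then x7 is forced to False.
So x1 = F  x2 = F  x3 = F  x4 = T  x5 = F  x6 = F  x7 = F is a satisfying assignment.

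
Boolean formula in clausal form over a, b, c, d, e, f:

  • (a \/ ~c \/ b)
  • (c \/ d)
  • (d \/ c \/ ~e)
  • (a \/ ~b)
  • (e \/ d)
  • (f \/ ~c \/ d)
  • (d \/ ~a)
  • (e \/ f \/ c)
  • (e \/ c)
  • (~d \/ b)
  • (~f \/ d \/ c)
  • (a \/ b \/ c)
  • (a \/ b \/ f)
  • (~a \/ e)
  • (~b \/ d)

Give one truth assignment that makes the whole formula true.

a = True  b = True  c = True  d = True  e = True  f = True

Try a = True.
  then d is forced to True.
  then b is forced to True.
  then e is forced to True.
c, f are now unconstrained; take c = True, f = True.
Every clause has at least one true literal under this assignment.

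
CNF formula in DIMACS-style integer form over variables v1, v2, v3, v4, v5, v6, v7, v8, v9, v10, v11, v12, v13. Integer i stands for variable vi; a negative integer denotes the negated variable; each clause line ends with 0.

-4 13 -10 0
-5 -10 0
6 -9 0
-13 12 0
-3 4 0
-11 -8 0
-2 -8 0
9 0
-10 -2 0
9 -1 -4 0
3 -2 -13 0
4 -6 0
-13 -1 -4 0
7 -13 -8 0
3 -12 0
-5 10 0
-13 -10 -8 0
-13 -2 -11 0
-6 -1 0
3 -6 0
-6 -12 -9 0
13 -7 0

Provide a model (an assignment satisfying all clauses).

The clause (v9) is unit: v9 must be True.
Unit propagation: (v6) forces v6 = True.
Unit propagation: (v4) forces v4 = True.
(NOT v1) is a unit clause, so v1 = False.
The clause (v3) is unit: v3 must be True.
Unit propagation: (NOT v12) forces v12 = False.
The clause (NOT v13) is unit: v13 must be False.
(NOT v10) is a unit clause, so v10 = False.
Unit propagation: (NOT v5) forces v5 = False.
Unit propagation: (NOT v7) forces v7 = False.
Pure literal: v2 appears only negated; assign v2 = False.
Pure literal: v8 appears only negated; assign v8 = False.
v11 is now unconstrained; take v11 = False.

v1=F, v2=F, v3=T, v4=T, v5=F, v6=T, v7=F, v8=F, v9=T, v10=F, v11=F, v12=F, v13=F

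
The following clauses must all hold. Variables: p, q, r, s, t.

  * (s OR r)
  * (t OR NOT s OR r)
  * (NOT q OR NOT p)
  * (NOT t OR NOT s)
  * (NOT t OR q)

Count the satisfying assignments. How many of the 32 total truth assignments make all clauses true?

Case analysis on s and t:
  s=1, t=1: a clause becomes empty — 0.
  s=1, t=0: remaining (p,q,r) ∈ {(0,0,1); (0,1,1); (1,0,1)} — 3.
  s=0, t=1: remaining (p,q,r) ∈ {(0,1,1)} — 1.
  s=0, t=0: remaining (p,q,r) ∈ {(0,0,1); (0,1,1); (1,0,1)} — 3.
Total: 0 + 3 + 1 + 3 = 7.

7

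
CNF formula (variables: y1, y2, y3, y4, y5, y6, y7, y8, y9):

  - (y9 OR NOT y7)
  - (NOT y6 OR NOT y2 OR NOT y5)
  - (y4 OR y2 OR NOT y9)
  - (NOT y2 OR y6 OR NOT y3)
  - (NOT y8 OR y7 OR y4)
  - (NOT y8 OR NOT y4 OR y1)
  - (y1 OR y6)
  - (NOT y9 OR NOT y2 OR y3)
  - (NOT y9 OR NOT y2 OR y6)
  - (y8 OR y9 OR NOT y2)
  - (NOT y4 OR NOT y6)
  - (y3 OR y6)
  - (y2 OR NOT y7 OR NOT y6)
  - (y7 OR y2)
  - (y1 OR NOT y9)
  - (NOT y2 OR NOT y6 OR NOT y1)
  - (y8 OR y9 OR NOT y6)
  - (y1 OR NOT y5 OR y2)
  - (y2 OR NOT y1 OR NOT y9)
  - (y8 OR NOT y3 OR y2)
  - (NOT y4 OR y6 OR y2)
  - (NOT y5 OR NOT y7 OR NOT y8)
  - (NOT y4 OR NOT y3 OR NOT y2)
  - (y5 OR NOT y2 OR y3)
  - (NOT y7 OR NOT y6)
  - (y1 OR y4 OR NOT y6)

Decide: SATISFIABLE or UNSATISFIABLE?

y2 = True:
  y6 = True:
    propagation gives y5=False, y4=False, y1=False; an empty clause results — contradiction.
  y6 = False:
    propagation gives y3=False; an empty clause results — contradiction.
y2 = False:
  propagation gives y7=True, y9=True, y4=True, y6=False; an empty clause results — contradiction.
Every branch closes, so no satisfying assignment exists.

UNSATISFIABLE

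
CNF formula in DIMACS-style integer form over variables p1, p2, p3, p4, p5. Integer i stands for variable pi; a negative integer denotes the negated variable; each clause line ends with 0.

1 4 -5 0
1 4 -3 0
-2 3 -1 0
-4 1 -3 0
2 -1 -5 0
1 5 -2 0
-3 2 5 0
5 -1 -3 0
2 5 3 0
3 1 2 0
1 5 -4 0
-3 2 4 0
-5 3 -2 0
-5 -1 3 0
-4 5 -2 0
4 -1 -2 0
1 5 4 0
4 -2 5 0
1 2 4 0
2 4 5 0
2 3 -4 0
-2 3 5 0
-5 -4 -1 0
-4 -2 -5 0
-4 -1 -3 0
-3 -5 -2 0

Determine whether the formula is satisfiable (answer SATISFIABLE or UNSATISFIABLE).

p2 = True:
  p5 = True:
    propagation gives p3=True; an empty clause results — contradiction.
  p5 = False:
    propagation gives p1=True, p3=True; an empty clause results — contradiction.
p2 = False:
  p1 = True:
    propagation gives p5=False, p3=False; an empty clause results — contradiction.
  p1 = False:
    propagation gives p3=True, p4=True; an empty clause results — contradiction.
Every branch closes, so no satisfying assignment exists.

UNSATISFIABLE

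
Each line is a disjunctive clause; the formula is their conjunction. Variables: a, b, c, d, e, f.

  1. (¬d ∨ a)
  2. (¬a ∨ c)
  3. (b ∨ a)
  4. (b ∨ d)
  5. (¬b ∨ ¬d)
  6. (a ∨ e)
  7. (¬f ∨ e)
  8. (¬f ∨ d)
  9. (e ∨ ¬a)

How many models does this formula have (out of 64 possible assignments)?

5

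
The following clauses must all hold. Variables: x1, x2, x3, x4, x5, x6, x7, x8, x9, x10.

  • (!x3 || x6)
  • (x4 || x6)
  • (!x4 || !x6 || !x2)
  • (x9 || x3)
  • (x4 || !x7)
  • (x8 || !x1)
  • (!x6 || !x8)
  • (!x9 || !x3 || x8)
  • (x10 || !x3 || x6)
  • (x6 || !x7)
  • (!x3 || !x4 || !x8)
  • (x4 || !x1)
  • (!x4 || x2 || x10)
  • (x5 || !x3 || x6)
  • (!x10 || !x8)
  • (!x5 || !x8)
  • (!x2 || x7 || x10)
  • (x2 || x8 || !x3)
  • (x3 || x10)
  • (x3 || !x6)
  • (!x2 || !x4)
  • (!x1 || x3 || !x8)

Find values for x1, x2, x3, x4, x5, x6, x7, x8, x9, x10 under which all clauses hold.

Pure literal: x1 appears only negated; assign x1 = False.
Branch on x2: take x2 = False.
For the remaining variables, x3 = False, x4 = True, x5 = False, x6 = False, x7 = False, x8 = False, x9 = True, x10 = True works.

x1=0  x2=0  x3=0  x4=1  x5=0  x6=0  x7=0  x8=0  x9=1  x10=1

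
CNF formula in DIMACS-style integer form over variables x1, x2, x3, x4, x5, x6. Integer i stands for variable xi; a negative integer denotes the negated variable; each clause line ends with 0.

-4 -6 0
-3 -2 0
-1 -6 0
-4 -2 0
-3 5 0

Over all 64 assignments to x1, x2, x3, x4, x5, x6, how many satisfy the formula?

21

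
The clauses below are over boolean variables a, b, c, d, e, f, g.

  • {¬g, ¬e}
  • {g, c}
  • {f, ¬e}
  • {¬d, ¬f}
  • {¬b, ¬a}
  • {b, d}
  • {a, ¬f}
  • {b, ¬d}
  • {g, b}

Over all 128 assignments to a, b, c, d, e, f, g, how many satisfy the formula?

The models are:
  a=0 b=1 c=0 d=0 e=0 f=0 g=1
  a=0 b=1 c=0 d=1 e=0 f=0 g=1
  a=0 b=1 c=1 d=0 e=0 f=0 g=0
  a=0 b=1 c=1 d=0 e=0 f=0 g=1
  a=0 b=1 c=1 d=1 e=0 f=0 g=0
  a=0 b=1 c=1 d=1 e=0 f=0 g=1
That's 6 in total.

6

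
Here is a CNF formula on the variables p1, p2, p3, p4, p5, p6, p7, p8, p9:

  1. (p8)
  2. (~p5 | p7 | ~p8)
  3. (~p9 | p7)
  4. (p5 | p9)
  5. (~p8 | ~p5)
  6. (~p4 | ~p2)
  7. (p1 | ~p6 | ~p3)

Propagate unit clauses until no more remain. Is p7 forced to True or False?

(p8) stands alone — p8 = True.
From (~p8 | ~p5) and p8 = True: p5 = False.
In (p5 | p9), p5 is now false; p9 must hold, so p9 = True.
(~p9 | p7): since p9 = True, the clause reduces to (p7). p7 = True.

True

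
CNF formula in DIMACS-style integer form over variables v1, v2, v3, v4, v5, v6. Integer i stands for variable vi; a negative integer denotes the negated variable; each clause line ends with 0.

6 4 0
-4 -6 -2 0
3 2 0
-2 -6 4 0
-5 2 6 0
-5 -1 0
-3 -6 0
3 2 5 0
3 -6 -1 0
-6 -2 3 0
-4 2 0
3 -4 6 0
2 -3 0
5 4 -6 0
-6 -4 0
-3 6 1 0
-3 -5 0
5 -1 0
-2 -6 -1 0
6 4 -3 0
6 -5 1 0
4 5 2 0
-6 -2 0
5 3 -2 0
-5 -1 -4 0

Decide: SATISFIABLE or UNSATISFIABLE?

UNSATISFIABLE

v6 = True:
  propagation gives v3=False, v2=True; an empty clause results — contradiction.
v6 = False:
  propagation gives v4=True, v2=True, v3=True, v1=True; an empty clause results — contradiction.
Every branch closes, so no satisfying assignment exists.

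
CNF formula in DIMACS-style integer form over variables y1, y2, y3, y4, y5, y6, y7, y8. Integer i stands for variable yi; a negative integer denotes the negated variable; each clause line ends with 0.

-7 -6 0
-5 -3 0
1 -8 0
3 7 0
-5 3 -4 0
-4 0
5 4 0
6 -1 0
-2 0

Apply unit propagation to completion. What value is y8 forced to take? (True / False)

(~y4) is a unit clause: y4 = False.
From (y5 \/ y4) and y4 = False: y5 = True.
(~y5 \/ ~y3): since y5 = True, the clause reduces to (~y3). y3 = False.
(y3 \/ y7): since y3 = False, the clause reduces to (y7). y7 = True.
In (~y7 \/ ~y6), ~y7 is now false; ~y6 must hold, so y6 = False.
(~y1 \/ y6): since y6 = False, the clause reduces to (~y1). y1 = False.
(y1 \/ ~y8) with y1 = False leaves only ~y8, so y8 = False.

False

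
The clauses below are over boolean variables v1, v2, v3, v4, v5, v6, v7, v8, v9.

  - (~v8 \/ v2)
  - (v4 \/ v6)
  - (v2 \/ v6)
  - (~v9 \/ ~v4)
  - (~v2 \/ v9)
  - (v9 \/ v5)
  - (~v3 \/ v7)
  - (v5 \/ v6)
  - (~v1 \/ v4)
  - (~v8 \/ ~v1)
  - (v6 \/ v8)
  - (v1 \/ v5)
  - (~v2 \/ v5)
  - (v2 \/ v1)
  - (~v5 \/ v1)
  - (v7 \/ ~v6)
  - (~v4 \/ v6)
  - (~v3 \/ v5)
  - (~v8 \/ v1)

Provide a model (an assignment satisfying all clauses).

v1 = 1, v2 = 0, v3 = 1, v4 = 1, v5 = 1, v6 = 1, v7 = 1, v8 = 0, v9 = 0

Check each clause:
  1. (~v8 \/ v2) — ~v8 is true.
  2. (v4 \/ v6) — v4 is true.
  3. (v2 \/ v6) — v6 is true.
  4. (~v4 \/ ~v9) — ~v9 is true.
  5. (~v2 \/ v9) — ~v2 is true.
  6. (v9 \/ v5) — v5 is true.
  7. (~v3 \/ v7) — v7 is true.
  8. (v6 \/ v5) — v5 is true.
  9. (~v1 \/ v4) — v4 is true.
  10. (~v1 \/ ~v8) — ~v8 is true.
  11. (v8 \/ v6) — v6 is true.
  12. (v5 \/ v1) — v1 is true.
  13. (~v2 \/ v5) — v5 is true.
  14. (v1 \/ v2) — v1 is true.
  15. (~v5 \/ v1) — v1 is true.
  16. (v7 \/ ~v6) — v7 is true.
  17. (v6 \/ ~v4) — v6 is true.
  18. (~v3 \/ v5) — v5 is true.
  19. (v1 \/ ~v8) — ~v8 is true.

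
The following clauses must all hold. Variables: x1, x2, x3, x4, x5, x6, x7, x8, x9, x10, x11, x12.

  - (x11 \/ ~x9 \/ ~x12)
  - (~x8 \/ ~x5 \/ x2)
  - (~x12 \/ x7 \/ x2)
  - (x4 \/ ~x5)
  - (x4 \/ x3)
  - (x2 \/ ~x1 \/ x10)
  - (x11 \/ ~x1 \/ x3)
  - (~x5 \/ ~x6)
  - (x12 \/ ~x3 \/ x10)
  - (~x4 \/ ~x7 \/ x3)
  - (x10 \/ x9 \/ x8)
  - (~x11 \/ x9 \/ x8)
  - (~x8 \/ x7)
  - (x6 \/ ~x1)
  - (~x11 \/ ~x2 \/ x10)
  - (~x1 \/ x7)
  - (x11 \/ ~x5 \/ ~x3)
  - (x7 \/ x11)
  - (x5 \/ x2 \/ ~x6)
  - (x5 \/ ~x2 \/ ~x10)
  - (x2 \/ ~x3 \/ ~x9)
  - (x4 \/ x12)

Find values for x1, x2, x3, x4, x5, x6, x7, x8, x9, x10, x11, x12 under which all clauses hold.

x1 = False, x2 = True, x3 = True, x4 = True, x5 = True, x6 = False, x7 = True, x8 = True, x9 = True, x10 = True, x11 = True, x12 = False

Pure literal: x1 appears only negated; assign x1 = False.
Branch on x2: take x2 = True.
Set x3 = True and propagate.
For the remaining variables, x4 = True, x5 = True, x6 = False, x7 = True, x8 = True, x9 = True, x10 = True, x11 = True, x12 = False works.
Every clause has at least one true literal under this assignment.
Check each clause:
  1. (~x9 \/ x11 \/ ~x12) — x11 is true.
  2. (~x5 \/ ~x8 \/ x2) — x2 is true.
  3. (x7 \/ x2 \/ ~x12) — x2 is true.
  4. (~x5 \/ x4) — x4 is true.
  5. (x3 \/ x4) — x3 is true.
  6. (x10 \/ x2 \/ ~x1) — x10 is true.
  7. (x3 \/ ~x1 \/ x11) — x3 is true.
  8. (~x6 \/ ~x5) — ~x6 is true.
  9. (~x3 \/ x10 \/ x12) — x10 is true.
  10. (~x4 \/ ~x7 \/ x3) — x3 is true.
  11. (x10 \/ x8 \/ x9) — x8 is true.
  12. (~x11 \/ x9 \/ x8) — x8 is true.
  13. (~x8 \/ x7) — x7 is true.
  14. (x6 \/ ~x1) — ~x1 is true.
  15. (~x11 \/ ~x2 \/ x10) — x10 is true.
  16. (x7 \/ ~x1) — ~x1 is true.
  17. (~x5 \/ x11 \/ ~x3) — x11 is true.
  18. (x11 \/ x7) — x11 is true.
  19. (x5 \/ x2 \/ ~x6) — ~x6 is true.
  20. (x5 \/ ~x2 \/ ~x10) — x5 is true.
  21. (x2 \/ ~x3 \/ ~x9) — x2 is true.
  22. (x4 \/ x12) — x4 is true.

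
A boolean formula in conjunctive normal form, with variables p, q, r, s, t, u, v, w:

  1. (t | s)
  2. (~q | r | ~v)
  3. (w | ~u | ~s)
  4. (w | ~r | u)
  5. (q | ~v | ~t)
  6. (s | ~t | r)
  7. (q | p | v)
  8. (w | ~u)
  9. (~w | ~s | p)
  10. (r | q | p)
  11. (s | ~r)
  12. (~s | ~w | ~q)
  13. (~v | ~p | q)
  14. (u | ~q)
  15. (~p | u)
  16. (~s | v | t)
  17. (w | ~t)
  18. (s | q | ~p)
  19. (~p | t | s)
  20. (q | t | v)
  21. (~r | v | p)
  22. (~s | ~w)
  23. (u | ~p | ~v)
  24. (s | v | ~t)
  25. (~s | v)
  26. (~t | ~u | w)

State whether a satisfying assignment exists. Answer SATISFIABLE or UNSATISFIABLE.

UNSATISFIABLE

s = True:
  propagation gives w=False, u=False, r=False, q=False; an empty clause results — contradiction.
s = False:
  propagation gives t=True, r=True; an empty clause results — contradiction.
Every branch closes, so no satisfying assignment exists.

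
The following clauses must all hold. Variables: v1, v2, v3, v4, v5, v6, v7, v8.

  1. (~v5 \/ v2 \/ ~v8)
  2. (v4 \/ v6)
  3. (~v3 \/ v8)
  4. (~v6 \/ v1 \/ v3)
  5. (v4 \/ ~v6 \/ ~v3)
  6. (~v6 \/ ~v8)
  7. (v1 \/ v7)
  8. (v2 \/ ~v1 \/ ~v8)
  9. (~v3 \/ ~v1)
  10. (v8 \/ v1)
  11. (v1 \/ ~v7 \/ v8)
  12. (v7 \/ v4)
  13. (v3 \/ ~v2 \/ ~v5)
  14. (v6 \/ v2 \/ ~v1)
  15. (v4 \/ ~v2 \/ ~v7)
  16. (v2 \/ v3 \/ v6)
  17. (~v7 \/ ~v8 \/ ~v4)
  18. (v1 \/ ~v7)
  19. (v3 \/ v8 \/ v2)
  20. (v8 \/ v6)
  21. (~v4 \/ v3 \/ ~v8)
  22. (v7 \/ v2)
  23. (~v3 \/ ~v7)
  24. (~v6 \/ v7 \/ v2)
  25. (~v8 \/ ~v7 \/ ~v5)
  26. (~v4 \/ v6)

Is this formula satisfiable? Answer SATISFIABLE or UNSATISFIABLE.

v5 occurs only negated in the remaining clauses — set v5 = False.
Branch on v1: take v1 = True.
  then v3 is forced to False.
For the remaining variables, v2 = True, v4 = True, v6 = True, v7 = False, v8 = False works.
Every clause has at least one true literal under this assignment.
So v1=True, v2=True, v3=False, v4=True, v5=False, v6=True, v7=False, v8=False is a satisfying assignment.

SATISFIABLE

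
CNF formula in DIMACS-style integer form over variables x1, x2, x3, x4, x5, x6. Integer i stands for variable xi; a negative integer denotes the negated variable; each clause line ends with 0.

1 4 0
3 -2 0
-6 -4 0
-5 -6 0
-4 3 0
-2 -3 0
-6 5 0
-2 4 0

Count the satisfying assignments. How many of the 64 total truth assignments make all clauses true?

8

Split on x4, then x2.
  x4=T, x2=T: a clause becomes empty — 0.
  x4=T, x2=F: remaining (x1,x3,x5,x6) ∈ {(F,T,F,F); (F,T,T,F); (T,T,F,F); (T,T,T,F)} — 4.
  x4=F, x2=T: a clause becomes empty — 0.
  x4=F, x2=F: remaining (x1,x3,x5,x6) ∈ {(T,F,F,F); (T,F,T,F); (T,T,F,F); (T,T,T,F)} — 4.
Total: 0 + 4 + 0 + 4 = 8.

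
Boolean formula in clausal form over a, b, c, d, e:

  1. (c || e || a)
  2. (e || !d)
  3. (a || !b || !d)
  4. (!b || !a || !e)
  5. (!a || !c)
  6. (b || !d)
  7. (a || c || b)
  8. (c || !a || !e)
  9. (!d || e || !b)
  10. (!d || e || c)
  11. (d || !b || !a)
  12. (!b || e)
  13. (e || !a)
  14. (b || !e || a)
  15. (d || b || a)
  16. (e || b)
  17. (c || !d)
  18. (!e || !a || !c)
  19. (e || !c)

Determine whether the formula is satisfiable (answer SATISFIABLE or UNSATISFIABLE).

Try a = False.
Set b = True and propagate.
  then d is forced to False.
  then e is forced to True.
c is now unconstrained; take c = True.
Every clause has at least one true literal under this assignment.
So a=False, b=True, c=True, d=False, e=True is a satisfying assignment.

SATISFIABLE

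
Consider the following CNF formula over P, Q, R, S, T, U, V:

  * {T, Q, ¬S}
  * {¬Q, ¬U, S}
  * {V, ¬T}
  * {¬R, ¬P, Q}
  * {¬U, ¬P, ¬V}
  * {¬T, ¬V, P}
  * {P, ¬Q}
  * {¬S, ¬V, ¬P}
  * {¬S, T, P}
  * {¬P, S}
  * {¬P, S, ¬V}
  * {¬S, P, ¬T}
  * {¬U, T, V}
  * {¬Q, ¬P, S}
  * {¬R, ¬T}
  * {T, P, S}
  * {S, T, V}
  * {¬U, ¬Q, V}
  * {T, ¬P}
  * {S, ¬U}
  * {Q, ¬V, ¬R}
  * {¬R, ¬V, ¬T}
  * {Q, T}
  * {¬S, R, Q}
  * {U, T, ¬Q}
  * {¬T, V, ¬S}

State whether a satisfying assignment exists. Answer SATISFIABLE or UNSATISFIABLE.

UNSATISFIABLE

T = True:
  propagation gives V=True, P=True, U=False, S=False; an empty clause results — contradiction.
T = False:
  propagation gives P=False, Q=False; an empty clause results — contradiction.
Every branch closes, so no satisfying assignment exists.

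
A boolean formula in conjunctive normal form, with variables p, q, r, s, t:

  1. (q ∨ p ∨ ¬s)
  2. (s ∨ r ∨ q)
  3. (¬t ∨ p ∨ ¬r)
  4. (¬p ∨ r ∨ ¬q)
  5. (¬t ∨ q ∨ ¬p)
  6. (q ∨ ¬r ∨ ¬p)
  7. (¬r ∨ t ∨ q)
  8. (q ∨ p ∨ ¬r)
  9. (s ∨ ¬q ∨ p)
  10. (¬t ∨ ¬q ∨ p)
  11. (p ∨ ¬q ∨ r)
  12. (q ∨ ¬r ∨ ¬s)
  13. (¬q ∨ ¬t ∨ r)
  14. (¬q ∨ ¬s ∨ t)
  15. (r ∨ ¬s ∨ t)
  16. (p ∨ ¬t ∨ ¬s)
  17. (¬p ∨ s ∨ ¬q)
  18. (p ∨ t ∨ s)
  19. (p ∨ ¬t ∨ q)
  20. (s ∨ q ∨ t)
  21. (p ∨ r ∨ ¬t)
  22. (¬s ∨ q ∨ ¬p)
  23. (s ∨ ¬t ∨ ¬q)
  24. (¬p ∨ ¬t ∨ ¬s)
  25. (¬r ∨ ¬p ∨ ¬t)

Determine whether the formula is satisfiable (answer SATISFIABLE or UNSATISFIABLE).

q = True:
  p = True:
    propagation gives r=True, s=True, t=True; an empty clause results — contradiction.
  p = False:
    propagation gives s=True, t=False; an empty clause results — contradiction.
q = False:
  p = True:
    propagation gives t=False, r=False, s=True; an empty clause results — contradiction.
  p = False:
    propagation gives s=False, r=True; an empty clause results — contradiction.
Every branch closes, so no satisfying assignment exists.

UNSATISFIABLE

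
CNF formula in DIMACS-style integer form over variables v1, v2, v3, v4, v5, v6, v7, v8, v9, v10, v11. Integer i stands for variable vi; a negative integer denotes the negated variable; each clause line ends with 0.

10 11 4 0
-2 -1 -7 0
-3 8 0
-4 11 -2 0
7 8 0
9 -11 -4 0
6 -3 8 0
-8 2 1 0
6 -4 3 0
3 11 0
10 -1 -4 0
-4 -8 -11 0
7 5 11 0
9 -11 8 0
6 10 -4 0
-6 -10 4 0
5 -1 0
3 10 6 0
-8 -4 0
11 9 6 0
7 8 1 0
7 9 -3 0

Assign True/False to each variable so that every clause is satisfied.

v1 = 0  v2 = 1  v3 = 0  v4 = 1  v5 = 1  v6 = 1  v7 = 1  v8 = 0  v9 = 1  v10 = 0  v11 = 1

Pure literal: v5 appears only positively; assign v5 = True.
v9 occurs only positively in the remaining clauses — set v9 = True.
Set v1 = False and propagate.
The remaining clauses are satisfied by v2 = True, v3 = False, v4 = True, v6 = True, v7 = True, v8 = False, v10 = False, v11 = True.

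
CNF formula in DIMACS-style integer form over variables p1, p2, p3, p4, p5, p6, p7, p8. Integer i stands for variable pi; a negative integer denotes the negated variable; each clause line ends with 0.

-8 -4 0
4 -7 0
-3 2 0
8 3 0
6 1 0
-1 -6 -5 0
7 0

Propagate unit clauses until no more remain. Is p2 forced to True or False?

(p7) is a unit clause: p7 = True.
From (¬p7 ∨ p4) and p7 = True: p4 = True.
In (¬p8 ∨ ¬p4), ¬p4 is now false; ¬p8 must hold, so p8 = False.
From (p3 ∨ p8) and p8 = False: p3 = True.
(¬p3 ∨ p2): since p3 = True, the clause reduces to (p2). p2 = True.

True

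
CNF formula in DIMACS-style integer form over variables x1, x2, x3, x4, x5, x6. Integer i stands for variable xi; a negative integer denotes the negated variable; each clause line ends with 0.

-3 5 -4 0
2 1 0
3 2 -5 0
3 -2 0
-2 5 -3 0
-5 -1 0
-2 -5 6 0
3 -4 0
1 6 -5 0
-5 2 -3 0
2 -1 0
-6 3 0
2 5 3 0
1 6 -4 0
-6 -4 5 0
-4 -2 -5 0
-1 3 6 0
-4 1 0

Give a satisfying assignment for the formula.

x1=F, x2=T, x3=T, x4=F, x5=T, x6=T

x4 occurs only negated in the remaining clauses — set x4 = False.
Set x1 = False and propagate.
  then x2 is forced to True.
  then x3 is forced to True.
  then x5 is forced to True.
  then x6 is forced to True.
Every clause has at least one true literal under this assignment.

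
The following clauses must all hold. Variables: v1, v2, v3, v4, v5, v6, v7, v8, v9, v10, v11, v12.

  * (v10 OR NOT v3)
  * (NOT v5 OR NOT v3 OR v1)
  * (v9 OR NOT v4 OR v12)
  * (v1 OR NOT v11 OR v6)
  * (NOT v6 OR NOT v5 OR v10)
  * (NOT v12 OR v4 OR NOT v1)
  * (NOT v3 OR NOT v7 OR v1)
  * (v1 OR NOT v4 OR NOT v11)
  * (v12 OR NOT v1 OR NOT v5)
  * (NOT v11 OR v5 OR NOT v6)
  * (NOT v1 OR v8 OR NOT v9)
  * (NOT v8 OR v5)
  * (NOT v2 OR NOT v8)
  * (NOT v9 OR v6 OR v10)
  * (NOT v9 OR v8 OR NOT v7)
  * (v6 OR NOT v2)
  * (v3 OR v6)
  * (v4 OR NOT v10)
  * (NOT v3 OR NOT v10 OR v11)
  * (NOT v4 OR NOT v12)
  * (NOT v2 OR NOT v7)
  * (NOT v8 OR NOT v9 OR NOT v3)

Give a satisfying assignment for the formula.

v1=False, v2=False, v3=False, v4=False, v5=False, v6=True, v7=True, v8=False, v9=False, v10=False, v11=False, v12=True

v2 occurs only negated in the remaining clauses — set v2 = False.
Try v1 = False.
Branch on v3: take v3 = False.
  then v6 is forced to True.
For the remaining variables, v4 = False, v5 = False, v7 = True, v8 = False, v9 = False, v10 = False, v11 = False, v12 = True works.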